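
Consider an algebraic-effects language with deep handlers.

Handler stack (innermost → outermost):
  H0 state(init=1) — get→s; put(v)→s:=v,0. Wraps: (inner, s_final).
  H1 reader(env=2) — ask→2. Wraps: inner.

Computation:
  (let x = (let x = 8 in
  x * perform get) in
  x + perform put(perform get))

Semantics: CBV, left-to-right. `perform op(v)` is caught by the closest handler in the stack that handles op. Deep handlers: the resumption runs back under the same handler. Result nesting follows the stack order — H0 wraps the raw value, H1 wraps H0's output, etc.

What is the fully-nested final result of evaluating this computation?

Working:
get @ H0 ⇒ 1
get @ H0 ⇒ 1
put(1) @ H0 ⇒ s:=1
H0 returns (8, 1)
H1 returns (8, 1)
= (8, 1)

Answer: (8, 1)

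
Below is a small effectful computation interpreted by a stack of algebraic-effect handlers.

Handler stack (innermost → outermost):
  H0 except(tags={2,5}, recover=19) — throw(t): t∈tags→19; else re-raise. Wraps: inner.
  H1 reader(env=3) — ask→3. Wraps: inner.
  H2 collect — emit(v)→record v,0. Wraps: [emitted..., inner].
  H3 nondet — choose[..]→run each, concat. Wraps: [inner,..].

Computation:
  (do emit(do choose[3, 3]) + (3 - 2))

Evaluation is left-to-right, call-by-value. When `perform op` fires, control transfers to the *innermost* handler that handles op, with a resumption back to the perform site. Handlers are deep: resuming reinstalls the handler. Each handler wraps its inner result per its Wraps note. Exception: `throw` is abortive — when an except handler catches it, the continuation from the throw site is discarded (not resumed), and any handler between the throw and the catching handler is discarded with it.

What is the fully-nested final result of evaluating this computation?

Evaluation trace:
choose[3, 3] @ H3
  branch[0] choose=3:
    emit(3) @ H2 ⇒ out+=3
    H0 returns 1
    H1 returns 1
    H2 returns [3, 1]
    H3 returns [[3, 1]]
  branch[1] choose=3:
    emit(3) @ H2 ⇒ out+=3
    H0 returns 1
    H1 returns 1
    H2 returns [3, 1]
    H3 returns [[3, 1]]
= [[3, 1], [3, 1]]

Answer: [[3, 1], [3, 1]]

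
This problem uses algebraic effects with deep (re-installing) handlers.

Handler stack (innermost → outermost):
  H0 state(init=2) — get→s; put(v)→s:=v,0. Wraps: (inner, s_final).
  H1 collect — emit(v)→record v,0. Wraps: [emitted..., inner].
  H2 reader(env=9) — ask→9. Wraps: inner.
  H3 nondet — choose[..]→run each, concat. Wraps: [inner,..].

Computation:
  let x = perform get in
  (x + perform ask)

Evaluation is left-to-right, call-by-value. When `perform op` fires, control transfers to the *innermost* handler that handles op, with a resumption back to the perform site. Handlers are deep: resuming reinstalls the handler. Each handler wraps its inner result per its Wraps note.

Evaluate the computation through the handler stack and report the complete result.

Working:
get @ H0 ⇒ 2
ask @ H2 ⇒ 9
H0 returns (11, 2)
H1 returns [(11, 2)]
H2 returns [(11, 2)]
H3 returns [[(11, 2)]]
= [[(11, 2)]]

Answer: [[(11, 2)]]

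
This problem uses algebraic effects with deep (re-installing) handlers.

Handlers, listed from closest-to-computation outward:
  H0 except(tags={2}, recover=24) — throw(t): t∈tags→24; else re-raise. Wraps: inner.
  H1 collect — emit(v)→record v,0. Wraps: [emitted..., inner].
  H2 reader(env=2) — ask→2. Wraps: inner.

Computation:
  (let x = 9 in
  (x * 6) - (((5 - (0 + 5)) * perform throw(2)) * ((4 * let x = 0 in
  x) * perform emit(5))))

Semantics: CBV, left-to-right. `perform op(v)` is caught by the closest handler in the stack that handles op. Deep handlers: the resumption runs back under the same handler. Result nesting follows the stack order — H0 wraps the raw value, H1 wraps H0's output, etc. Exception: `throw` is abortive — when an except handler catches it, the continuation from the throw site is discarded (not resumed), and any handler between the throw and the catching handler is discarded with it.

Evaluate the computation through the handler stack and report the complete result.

Answer: [24]

Evaluation trace:
throw(2) @ H0 caught ⇒ 24
H1 returns [24]
H2 returns [24]
= [24]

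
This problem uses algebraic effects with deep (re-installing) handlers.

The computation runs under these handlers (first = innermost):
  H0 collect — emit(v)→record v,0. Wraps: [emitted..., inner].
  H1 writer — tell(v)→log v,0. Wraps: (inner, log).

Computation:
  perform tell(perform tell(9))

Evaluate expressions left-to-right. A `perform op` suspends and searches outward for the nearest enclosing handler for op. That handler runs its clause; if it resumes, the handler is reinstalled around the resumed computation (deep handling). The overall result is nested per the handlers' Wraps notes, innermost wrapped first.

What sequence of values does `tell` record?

Working:
tell(9) @ H1 ⇒ log+=9
tell(0) @ H1 ⇒ log+=0
H0 returns [0]
H1 returns ([0], (9, 0))
= ([0], (9, 0))

Answer: (9, 0)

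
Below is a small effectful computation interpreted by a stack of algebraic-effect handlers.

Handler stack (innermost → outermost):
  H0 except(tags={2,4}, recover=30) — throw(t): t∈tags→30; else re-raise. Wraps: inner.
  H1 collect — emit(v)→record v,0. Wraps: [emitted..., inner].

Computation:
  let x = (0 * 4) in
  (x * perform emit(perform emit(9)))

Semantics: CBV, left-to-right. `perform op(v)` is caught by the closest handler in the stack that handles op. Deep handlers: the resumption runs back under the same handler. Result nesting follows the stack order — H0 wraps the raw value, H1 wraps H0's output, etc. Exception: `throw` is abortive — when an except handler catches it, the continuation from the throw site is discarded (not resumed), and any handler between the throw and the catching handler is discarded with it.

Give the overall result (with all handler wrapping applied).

Answer: [9, 0, 0]

Working:
emit(9) @ H1 ⇒ out+=9
emit(0) @ H1 ⇒ out+=0
H0 returns 0
H1 returns [9, 0, 0]
= [9, 0, 0]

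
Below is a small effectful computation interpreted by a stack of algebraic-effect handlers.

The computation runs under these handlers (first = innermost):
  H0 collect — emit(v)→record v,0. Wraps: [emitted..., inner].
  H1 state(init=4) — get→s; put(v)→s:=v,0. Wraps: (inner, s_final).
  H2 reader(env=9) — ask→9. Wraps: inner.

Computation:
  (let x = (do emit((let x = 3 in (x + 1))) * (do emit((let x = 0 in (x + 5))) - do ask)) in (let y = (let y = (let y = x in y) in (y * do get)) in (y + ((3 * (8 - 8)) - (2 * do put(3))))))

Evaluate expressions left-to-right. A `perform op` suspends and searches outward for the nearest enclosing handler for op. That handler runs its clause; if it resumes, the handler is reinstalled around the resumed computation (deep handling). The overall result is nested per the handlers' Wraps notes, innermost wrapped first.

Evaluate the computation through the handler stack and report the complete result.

Answer: ([4, 5, 0], 3)

Evaluation trace:
emit(4) @ H0 ⇒ out+=4
emit(5) @ H0 ⇒ out+=5
ask @ H2 ⇒ 9
get @ H1 ⇒ 4
put(3) @ H1 ⇒ s:=3
H0 returns [4, 5, 0]
H1 returns ([4, 5, 0], 3)
H2 returns ([4, 5, 0], 3)
= ([4, 5, 0], 3)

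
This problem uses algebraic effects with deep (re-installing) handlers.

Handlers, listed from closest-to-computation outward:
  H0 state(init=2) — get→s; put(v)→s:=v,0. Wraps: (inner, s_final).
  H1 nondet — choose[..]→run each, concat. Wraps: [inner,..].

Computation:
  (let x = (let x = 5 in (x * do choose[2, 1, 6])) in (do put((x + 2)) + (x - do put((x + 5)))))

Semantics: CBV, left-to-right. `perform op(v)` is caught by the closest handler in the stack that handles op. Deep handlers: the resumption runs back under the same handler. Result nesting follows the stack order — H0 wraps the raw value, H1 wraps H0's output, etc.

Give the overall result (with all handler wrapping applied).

Working:
choose[2, 1, 6] @ H1
  branch[0] choose=2:
    put(12) @ H0 ⇒ s:=12
    put(15) @ H0 ⇒ s:=15
    H0 returns (10, 15)
    H1 returns [(10, 15)]
  branch[1] choose=1:
    put(7) @ H0 ⇒ s:=7
    put(10) @ H0 ⇒ s:=10
    H0 returns (5, 10)
    H1 returns [(5, 10)]
  branch[2] choose=6:
    put(32) @ H0 ⇒ s:=32
    put(35) @ H0 ⇒ s:=35
    H0 returns (30, 35)
    H1 returns [(30, 35)]
= [(10, 15), (5, 10), (30, 35)]

Answer: [(10, 15), (5, 10), (30, 35)]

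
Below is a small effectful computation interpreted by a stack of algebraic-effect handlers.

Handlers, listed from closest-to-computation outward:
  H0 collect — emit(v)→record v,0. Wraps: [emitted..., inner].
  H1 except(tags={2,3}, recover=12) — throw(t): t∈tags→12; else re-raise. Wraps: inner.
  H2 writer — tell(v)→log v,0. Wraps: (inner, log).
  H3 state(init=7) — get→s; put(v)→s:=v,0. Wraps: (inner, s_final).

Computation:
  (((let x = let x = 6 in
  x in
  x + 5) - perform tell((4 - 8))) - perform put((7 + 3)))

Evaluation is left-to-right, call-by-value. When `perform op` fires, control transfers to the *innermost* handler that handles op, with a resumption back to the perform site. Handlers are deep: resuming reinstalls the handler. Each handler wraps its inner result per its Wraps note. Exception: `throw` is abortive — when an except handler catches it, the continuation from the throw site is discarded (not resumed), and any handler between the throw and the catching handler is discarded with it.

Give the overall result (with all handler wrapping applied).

Answer: (([11], (-4)), 10)

Working:
tell(-4) @ H2 ⇒ log+=-4
put(10) @ H3 ⇒ s:=10
H0 returns [11]
H1 returns [11]
H2 returns ([11], (-4))
H3 returns (([11], (-4)), 10)
= (([11], (-4)), 10)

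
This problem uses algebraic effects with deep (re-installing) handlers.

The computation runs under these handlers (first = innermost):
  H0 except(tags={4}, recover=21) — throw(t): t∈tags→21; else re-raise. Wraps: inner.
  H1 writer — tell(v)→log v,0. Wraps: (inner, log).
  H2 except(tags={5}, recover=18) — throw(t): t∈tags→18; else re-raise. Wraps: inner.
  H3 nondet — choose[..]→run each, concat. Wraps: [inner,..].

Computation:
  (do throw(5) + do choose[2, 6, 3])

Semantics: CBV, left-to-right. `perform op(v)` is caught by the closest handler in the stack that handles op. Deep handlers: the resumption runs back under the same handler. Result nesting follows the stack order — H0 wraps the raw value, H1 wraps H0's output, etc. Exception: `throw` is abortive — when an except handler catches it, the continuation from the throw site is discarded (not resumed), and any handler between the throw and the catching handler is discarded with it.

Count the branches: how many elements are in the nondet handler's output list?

Answer: 1

Evaluation trace:
throw(5) @ H0 re-raised
throw(5) @ H2 caught ⇒ 18
H3 returns [18]
= [18]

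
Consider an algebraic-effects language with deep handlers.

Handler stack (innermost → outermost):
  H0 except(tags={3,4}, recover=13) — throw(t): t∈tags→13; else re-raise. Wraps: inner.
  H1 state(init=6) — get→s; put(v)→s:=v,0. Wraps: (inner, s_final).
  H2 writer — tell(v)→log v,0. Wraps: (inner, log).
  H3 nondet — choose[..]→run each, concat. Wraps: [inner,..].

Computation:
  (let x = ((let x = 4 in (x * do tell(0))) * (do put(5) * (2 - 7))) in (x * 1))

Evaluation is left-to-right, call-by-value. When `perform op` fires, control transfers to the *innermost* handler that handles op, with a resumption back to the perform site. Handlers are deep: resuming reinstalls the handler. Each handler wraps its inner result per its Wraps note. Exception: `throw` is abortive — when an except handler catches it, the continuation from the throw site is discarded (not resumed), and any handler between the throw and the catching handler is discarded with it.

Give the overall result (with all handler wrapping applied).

Answer: [((0, 5), (0))]

Evaluation trace:
tell(0) @ H2 ⇒ log+=0
put(5) @ H1 ⇒ s:=5
H0 returns 0
H1 returns (0, 5)
H2 returns ((0, 5), (0))
H3 returns [((0, 5), (0))]
= [((0, 5), (0))]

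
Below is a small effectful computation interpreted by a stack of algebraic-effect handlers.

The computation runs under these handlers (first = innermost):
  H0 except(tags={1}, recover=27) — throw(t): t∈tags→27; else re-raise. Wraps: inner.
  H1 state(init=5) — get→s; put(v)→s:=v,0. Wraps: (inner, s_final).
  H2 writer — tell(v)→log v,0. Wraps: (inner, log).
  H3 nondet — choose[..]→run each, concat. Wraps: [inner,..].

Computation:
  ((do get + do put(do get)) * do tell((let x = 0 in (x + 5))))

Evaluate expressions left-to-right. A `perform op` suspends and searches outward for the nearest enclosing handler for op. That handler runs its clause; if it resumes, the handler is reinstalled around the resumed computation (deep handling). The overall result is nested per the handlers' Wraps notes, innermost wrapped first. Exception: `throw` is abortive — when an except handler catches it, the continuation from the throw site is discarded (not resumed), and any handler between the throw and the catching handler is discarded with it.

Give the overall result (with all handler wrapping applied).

Answer: [((0, 5), (5))]

Working:
get @ H1 ⇒ 5
get @ H1 ⇒ 5
put(5) @ H1 ⇒ s:=5
tell(5) @ H2 ⇒ log+=5
H0 returns 0
H1 returns (0, 5)
H2 returns ((0, 5), (5))
H3 returns [((0, 5), (5))]
= [((0, 5), (5))]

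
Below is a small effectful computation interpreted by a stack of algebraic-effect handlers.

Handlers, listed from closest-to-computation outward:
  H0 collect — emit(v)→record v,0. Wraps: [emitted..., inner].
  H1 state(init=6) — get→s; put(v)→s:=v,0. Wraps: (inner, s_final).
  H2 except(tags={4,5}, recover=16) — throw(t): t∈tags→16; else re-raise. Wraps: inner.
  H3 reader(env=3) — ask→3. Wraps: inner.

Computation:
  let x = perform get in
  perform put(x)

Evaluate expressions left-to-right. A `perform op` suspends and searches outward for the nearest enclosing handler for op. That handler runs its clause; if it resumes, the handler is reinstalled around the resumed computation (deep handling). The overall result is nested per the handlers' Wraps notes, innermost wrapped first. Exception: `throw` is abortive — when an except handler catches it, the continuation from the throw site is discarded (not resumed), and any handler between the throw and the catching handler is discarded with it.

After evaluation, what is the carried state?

Step-by-step:
get @ H1 ⇒ 6
put(6) @ H1 ⇒ s:=6
H0 returns [0]
H1 returns ([0], 6)
H2 returns ([0], 6)
H3 returns ([0], 6)
= ([0], 6)

Answer: 6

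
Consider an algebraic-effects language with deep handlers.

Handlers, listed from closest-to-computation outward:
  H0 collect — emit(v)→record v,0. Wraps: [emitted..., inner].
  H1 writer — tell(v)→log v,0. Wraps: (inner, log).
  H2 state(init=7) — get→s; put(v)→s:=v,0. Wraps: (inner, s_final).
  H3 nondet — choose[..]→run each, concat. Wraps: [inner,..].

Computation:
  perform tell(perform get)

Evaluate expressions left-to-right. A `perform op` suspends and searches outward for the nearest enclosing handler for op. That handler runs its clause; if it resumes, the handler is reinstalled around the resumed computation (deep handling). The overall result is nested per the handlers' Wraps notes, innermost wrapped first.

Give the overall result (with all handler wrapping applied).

Answer: [(([0], (7)), 7)]

Evaluation trace:
get @ H2 ⇒ 7
tell(7) @ H1 ⇒ log+=7
H0 returns [0]
H1 returns ([0], (7))
H2 returns (([0], (7)), 7)
H3 returns [(([0], (7)), 7)]
= [(([0], (7)), 7)]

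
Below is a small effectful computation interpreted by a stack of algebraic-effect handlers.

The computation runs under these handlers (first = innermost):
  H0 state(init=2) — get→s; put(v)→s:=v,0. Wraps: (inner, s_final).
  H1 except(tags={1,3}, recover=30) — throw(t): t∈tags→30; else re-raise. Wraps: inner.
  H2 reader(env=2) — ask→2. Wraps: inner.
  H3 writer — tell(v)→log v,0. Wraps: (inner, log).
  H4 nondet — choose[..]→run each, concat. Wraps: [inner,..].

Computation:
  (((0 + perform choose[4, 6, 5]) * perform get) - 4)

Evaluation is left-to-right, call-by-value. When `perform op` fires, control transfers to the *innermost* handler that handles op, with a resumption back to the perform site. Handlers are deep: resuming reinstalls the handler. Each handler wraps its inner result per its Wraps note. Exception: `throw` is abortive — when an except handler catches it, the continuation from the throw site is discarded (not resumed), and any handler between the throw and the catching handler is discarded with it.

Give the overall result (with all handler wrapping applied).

Answer: [((4, 2), ()), ((8, 2), ()), ((6, 2), ())]

Evaluation trace:
choose[4, 6, 5] @ H4
  branch[0] choose=4:
    get @ H0 ⇒ 2
    H0 returns (4, 2)
    H1 returns (4, 2)
    H2 returns (4, 2)
    H3 returns ((4, 2), ())
    H4 returns [((4, 2), ())]
  branch[1] choose=6:
    get @ H0 ⇒ 2
    H0 returns (8, 2)
    H1 returns (8, 2)
    H2 returns (8, 2)
    H3 returns ((8, 2), ())
    H4 returns [((8, 2), ())]
  branch[2] choose=5:
    get @ H0 ⇒ 2
    H0 returns (6, 2)
    H1 returns (6, 2)
    H2 returns (6, 2)
    H3 returns ((6, 2), ())
    H4 returns [((6, 2), ())]
= [((4, 2), ()), ((8, 2), ()), ((6, 2), ())]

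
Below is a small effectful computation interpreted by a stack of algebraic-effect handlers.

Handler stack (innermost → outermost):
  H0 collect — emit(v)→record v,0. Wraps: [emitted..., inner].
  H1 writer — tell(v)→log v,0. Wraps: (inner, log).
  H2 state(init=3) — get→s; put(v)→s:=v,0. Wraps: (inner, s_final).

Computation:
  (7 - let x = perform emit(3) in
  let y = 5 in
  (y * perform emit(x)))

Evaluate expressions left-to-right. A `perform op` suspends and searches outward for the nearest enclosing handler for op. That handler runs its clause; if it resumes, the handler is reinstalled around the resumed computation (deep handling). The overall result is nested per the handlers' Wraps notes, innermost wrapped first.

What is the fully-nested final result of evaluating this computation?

Working:
emit(3) @ H0 ⇒ out+=3
emit(0) @ H0 ⇒ out+=0
H0 returns [3, 0, 7]
H1 returns ([3, 0, 7], ())
H2 returns (([3, 0, 7], ()), 3)
= (([3, 0, 7], ()), 3)

Answer: (([3, 0, 7], ()), 3)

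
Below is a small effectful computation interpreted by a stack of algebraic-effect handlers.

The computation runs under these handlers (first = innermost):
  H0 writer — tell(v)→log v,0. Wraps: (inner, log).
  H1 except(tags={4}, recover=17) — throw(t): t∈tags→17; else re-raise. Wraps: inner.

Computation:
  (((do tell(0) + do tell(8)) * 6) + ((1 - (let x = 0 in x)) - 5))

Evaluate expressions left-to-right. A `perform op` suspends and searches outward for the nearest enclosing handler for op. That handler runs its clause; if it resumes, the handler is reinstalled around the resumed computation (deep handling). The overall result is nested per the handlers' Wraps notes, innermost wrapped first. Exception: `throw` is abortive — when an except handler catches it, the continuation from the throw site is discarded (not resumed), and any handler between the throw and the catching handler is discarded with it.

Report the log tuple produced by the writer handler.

Answer: (0, 8)

Evaluation trace:
tell(0) @ H0 ⇒ log+=0
tell(8) @ H0 ⇒ log+=8
H0 returns (-4, (0, 8))
H1 returns (-4, (0, 8))
= (-4, (0, 8))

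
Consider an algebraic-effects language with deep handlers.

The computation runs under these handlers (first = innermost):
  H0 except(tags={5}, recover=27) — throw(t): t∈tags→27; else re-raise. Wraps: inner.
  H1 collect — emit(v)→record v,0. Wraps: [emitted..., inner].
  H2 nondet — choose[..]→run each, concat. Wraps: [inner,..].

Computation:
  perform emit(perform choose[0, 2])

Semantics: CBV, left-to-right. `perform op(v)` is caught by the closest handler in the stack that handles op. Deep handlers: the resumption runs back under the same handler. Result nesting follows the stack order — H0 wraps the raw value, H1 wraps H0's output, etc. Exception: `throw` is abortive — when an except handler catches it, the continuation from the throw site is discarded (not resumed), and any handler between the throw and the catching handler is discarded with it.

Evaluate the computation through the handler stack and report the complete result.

Working:
choose[0, 2] @ H2
  branch[0] choose=0:
    emit(0) @ H1 ⇒ out+=0
    H0 returns 0
    H1 returns [0, 0]
    H2 returns [[0, 0]]
  branch[1] choose=2:
    emit(2) @ H1 ⇒ out+=2
    H0 returns 0
    H1 returns [2, 0]
    H2 returns [[2, 0]]
= [[0, 0], [2, 0]]

Answer: [[0, 0], [2, 0]]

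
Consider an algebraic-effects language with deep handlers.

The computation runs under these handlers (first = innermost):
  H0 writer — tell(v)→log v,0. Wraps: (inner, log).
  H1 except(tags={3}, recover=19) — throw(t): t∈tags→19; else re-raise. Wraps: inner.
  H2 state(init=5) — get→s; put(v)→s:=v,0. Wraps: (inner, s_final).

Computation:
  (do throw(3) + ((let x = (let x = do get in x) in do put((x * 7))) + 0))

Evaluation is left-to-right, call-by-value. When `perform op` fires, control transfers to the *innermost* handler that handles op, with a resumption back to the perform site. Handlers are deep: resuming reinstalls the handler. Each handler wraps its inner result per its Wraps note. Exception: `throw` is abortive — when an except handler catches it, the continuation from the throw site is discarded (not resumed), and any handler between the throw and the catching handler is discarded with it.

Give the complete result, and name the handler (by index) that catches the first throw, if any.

Answer: (19, 5) ; first throw caught by: H1

Evaluation trace:
throw(3) @ H1 caught ⇒ 19
H2 returns (19, 5)
= (19, 5)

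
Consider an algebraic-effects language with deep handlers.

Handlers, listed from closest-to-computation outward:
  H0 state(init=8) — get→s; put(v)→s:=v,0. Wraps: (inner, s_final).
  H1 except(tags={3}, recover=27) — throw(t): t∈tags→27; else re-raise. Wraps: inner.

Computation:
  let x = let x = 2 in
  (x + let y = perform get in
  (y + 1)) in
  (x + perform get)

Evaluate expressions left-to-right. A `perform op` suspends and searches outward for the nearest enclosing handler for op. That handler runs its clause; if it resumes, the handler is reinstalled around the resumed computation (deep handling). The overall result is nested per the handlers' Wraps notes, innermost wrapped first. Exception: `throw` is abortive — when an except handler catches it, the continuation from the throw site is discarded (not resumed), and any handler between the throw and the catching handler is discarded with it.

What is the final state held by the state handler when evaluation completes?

Answer: 8

Working:
get @ H0 ⇒ 8
get @ H0 ⇒ 8
H0 returns (19, 8)
H1 returns (19, 8)
= (19, 8)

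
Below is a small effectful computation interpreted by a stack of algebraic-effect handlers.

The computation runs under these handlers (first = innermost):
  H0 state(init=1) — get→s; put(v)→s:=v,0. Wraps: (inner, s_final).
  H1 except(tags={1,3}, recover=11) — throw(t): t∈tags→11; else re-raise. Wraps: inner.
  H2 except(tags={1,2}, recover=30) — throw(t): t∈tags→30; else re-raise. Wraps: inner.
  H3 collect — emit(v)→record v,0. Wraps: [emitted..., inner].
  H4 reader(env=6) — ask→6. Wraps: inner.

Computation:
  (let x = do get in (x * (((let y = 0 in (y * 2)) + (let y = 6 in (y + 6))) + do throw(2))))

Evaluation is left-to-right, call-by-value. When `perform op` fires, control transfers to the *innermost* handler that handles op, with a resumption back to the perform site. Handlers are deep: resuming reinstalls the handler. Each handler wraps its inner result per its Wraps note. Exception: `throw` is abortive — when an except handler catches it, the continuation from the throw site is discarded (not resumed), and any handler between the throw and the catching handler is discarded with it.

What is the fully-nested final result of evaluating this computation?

Answer: [30]

Working:
get @ H0 ⇒ 1
throw(2) @ H1 re-raised
throw(2) @ H2 caught ⇒ 30
H3 returns [30]
H4 returns [30]
= [30]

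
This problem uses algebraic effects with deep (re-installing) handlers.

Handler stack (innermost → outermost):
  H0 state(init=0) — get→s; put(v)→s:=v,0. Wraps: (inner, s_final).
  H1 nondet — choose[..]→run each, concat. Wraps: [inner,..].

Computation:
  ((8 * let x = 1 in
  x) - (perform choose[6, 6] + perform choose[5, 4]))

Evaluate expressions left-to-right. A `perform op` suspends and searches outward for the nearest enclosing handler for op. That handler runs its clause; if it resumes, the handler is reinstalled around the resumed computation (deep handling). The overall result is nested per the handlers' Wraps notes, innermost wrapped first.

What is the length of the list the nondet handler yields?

Answer: 4

Evaluation trace:
choose[6, 6] @ H1
  branch[0] choose=6:
    choose[5, 4] @ H1
      branch[0] choose=5:
        H0 returns (-3, 0)
        H1 returns [(-3, 0)]
      branch[1] choose=4:
        H0 returns (-2, 0)
        H1 returns [(-2, 0)]
  branch[1] choose=6:
    choose[5, 4] @ H1
      branch[0] choose=5:
        H0 returns (-3, 0)
        H1 returns [(-3, 0)]
      branch[1] choose=4:
        H0 returns (-2, 0)
        H1 returns [(-2, 0)]
= [(-3, 0), (-2, 0), (-3, 0), (-2, 0)]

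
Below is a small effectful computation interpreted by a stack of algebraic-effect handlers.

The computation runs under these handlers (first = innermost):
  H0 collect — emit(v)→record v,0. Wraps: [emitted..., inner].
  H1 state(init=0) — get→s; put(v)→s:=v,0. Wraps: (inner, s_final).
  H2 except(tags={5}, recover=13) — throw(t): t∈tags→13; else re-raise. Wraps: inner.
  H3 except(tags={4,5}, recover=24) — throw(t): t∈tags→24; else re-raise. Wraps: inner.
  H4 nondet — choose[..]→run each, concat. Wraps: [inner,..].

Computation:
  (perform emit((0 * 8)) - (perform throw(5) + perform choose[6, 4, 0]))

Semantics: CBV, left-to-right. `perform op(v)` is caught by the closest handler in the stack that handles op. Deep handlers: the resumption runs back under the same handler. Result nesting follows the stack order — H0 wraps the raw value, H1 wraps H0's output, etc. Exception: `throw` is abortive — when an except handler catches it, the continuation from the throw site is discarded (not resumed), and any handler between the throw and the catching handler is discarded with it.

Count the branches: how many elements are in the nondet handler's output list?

Answer: 1

Working:
emit(0) @ H0 ⇒ out+=0
throw(5) @ H2 caught ⇒ 13
H3 returns 13
H4 returns [13]
= [13]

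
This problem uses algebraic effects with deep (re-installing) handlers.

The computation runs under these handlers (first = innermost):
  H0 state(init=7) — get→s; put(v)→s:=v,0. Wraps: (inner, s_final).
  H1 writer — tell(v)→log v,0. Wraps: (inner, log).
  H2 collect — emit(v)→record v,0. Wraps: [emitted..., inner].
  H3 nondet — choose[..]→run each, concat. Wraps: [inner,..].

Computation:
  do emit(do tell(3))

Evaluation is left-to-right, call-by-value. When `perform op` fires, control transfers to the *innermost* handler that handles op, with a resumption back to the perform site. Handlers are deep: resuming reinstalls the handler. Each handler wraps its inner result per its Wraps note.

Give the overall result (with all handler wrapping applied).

Answer: [[0, ((0, 7), (3))]]

Step-by-step:
tell(3) @ H1 ⇒ log+=3
emit(0) @ H2 ⇒ out+=0
H0 returns (0, 7)
H1 returns ((0, 7), (3))
H2 returns [0, ((0, 7), (3))]
H3 returns [[0, ((0, 7), (3))]]
= [[0, ((0, 7), (3))]]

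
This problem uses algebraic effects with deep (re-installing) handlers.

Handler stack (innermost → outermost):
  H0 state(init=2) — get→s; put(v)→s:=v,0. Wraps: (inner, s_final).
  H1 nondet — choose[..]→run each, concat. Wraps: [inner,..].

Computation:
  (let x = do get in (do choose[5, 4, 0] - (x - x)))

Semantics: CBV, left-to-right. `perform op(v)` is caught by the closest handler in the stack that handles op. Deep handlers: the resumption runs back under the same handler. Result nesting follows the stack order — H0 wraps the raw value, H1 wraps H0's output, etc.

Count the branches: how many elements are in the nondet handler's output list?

Step-by-step:
get @ H0 ⇒ 2
choose[5, 4, 0] @ H1
  branch[0] choose=5:
    H0 returns (5, 2)
    H1 returns [(5, 2)]
  branch[1] choose=4:
    H0 returns (4, 2)
    H1 returns [(4, 2)]
  branch[2] choose=0:
    H0 returns (0, 2)
    H1 returns [(0, 2)]
= [(5, 2), (4, 2), (0, 2)]

Answer: 3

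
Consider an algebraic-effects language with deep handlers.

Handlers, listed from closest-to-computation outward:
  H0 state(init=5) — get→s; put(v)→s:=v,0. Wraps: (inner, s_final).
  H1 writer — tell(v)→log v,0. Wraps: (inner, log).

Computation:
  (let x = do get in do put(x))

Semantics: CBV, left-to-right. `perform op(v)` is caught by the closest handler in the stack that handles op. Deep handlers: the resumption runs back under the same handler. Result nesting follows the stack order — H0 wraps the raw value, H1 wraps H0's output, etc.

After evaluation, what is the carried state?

Answer: 5

Step-by-step:
get @ H0 ⇒ 5
put(5) @ H0 ⇒ s:=5
H0 returns (0, 5)
H1 returns ((0, 5), ())
= ((0, 5), ())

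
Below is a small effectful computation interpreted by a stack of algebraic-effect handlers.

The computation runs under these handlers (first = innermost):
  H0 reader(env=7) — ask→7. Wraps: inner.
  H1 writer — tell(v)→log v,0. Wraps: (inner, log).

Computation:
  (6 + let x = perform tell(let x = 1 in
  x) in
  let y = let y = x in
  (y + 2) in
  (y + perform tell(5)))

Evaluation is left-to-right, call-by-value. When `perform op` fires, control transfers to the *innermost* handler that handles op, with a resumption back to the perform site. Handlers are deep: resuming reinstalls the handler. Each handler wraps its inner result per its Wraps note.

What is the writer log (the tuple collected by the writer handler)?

Answer: (1, 5)

Evaluation trace:
tell(1) @ H1 ⇒ log+=1
tell(5) @ H1 ⇒ log+=5
H0 returns 8
H1 returns (8, (1, 5))
= (8, (1, 5))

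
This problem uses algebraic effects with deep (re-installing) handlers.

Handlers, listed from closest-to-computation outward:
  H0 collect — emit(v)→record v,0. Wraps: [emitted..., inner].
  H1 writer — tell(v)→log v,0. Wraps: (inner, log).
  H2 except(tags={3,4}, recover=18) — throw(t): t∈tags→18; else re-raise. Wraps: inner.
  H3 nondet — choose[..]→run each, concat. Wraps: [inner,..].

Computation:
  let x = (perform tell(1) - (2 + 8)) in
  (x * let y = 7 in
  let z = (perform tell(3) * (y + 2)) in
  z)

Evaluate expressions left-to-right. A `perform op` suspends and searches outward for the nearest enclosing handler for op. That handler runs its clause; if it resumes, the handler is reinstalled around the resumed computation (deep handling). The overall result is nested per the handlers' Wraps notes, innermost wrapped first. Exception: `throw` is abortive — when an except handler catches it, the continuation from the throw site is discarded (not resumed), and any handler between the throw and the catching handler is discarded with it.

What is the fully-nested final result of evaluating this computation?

Answer: [([0], (1, 3))]

Evaluation trace:
tell(1) @ H1 ⇒ log+=1
tell(3) @ H1 ⇒ log+=3
H0 returns [0]
H1 returns ([0], (1, 3))
H2 returns ([0], (1, 3))
H3 returns [([0], (1, 3))]
= [([0], (1, 3))]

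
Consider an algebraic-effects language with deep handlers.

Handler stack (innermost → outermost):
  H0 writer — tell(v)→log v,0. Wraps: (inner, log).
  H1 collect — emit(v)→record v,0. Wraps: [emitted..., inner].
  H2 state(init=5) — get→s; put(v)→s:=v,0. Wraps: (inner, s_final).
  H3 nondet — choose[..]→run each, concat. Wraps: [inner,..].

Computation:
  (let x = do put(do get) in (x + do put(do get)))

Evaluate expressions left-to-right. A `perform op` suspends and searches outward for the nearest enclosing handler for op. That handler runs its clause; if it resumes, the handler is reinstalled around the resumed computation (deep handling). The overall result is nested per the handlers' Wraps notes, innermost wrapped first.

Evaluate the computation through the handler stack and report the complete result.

Evaluation trace:
get @ H2 ⇒ 5
put(5) @ H2 ⇒ s:=5
get @ H2 ⇒ 5
put(5) @ H2 ⇒ s:=5
H0 returns (0, ())
H1 returns [(0, ())]
H2 returns ([(0, ())], 5)
H3 returns [([(0, ())], 5)]
= [([(0, ())], 5)]

Answer: [([(0, ())], 5)]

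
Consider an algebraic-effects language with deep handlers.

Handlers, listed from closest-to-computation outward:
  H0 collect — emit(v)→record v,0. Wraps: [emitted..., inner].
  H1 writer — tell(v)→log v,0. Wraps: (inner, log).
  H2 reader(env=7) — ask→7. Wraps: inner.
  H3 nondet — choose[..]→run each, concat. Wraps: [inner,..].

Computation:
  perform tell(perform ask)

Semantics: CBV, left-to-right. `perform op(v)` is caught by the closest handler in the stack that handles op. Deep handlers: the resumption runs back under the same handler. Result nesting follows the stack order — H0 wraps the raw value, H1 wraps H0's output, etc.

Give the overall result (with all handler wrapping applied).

Evaluation trace:
ask @ H2 ⇒ 7
tell(7) @ H1 ⇒ log+=7
H0 returns [0]
H1 returns ([0], (7))
H2 returns ([0], (7))
H3 returns [([0], (7))]
= [([0], (7))]

Answer: [([0], (7))]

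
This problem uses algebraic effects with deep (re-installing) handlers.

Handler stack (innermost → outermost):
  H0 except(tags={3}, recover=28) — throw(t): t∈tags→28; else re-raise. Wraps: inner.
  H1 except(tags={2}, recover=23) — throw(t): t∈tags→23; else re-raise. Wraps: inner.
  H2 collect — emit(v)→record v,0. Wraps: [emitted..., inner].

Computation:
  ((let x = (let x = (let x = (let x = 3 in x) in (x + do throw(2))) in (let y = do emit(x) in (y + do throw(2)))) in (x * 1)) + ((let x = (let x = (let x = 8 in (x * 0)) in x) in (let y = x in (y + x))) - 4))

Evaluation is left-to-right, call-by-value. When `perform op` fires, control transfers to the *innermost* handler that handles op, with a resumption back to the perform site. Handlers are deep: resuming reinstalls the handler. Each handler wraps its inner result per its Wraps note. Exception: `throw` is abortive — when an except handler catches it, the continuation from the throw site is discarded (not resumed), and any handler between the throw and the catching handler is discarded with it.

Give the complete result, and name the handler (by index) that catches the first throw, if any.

Answer: [23] ; first throw caught by: H1

Working:
throw(2) @ H0 re-raised
throw(2) @ H1 caught ⇒ 23
H2 returns [23]
= [23]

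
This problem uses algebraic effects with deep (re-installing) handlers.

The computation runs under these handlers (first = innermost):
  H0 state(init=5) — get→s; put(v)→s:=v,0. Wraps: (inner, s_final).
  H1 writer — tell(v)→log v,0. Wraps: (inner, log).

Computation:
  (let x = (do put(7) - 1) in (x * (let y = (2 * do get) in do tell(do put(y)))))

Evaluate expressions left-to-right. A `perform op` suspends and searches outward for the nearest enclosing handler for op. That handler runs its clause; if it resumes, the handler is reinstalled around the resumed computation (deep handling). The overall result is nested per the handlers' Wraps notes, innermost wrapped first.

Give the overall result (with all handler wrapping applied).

Answer: ((0, 14), (0))

Evaluation trace:
put(7) @ H0 ⇒ s:=7
get @ H0 ⇒ 7
put(14) @ H0 ⇒ s:=14
tell(0) @ H1 ⇒ log+=0
H0 returns (0, 14)
H1 returns ((0, 14), (0))
= ((0, 14), (0))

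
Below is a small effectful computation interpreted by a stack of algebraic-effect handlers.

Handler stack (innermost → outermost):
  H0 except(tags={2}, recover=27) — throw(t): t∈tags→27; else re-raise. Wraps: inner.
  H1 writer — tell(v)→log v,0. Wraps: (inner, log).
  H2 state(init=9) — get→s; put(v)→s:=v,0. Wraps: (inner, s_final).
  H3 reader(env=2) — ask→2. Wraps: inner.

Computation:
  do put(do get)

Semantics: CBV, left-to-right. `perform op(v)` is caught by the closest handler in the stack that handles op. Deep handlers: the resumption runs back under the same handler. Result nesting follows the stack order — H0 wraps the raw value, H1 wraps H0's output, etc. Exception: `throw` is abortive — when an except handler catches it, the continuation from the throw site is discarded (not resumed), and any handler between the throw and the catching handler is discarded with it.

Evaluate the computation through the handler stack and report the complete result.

Answer: ((0, ()), 9)

Working:
get @ H2 ⇒ 9
put(9) @ H2 ⇒ s:=9
H0 returns 0
H1 returns (0, ())
H2 returns ((0, ()), 9)
H3 returns ((0, ()), 9)
= ((0, ()), 9)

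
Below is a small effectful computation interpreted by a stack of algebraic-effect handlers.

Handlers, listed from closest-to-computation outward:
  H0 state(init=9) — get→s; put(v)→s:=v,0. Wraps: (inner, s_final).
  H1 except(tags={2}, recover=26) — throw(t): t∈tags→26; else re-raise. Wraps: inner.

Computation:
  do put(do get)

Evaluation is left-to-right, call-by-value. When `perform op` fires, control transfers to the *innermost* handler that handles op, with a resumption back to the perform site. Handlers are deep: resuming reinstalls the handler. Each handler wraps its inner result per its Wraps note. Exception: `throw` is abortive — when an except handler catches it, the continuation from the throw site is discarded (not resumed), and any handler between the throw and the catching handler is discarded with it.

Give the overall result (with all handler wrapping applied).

Evaluation trace:
get @ H0 ⇒ 9
put(9) @ H0 ⇒ s:=9
H0 returns (0, 9)
H1 returns (0, 9)
= (0, 9)

Answer: (0, 9)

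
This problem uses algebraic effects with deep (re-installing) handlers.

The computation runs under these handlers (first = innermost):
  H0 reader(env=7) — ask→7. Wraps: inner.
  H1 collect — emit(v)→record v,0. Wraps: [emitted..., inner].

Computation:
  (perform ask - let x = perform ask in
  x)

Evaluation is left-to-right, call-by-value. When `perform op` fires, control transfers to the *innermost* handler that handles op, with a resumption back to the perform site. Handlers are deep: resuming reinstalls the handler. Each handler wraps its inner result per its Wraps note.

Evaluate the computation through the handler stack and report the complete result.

Step-by-step:
ask @ H0 ⇒ 7
ask @ H0 ⇒ 7
H0 returns 0
H1 returns [0]
= [0]

Answer: [0]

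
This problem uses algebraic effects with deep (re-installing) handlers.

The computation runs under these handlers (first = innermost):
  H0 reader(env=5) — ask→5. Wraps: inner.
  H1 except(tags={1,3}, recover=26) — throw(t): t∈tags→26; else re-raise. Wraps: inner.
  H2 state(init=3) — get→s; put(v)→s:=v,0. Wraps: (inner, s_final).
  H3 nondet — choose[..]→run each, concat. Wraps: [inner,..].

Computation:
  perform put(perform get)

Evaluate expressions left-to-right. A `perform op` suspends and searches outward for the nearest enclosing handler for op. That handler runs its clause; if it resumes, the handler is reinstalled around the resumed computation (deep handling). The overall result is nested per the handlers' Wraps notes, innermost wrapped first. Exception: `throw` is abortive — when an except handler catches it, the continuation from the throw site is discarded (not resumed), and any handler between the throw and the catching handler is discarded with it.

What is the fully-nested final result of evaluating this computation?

Working:
get @ H2 ⇒ 3
put(3) @ H2 ⇒ s:=3
H0 returns 0
H1 returns 0
H2 returns (0, 3)
H3 returns [(0, 3)]
= [(0, 3)]

Answer: [(0, 3)]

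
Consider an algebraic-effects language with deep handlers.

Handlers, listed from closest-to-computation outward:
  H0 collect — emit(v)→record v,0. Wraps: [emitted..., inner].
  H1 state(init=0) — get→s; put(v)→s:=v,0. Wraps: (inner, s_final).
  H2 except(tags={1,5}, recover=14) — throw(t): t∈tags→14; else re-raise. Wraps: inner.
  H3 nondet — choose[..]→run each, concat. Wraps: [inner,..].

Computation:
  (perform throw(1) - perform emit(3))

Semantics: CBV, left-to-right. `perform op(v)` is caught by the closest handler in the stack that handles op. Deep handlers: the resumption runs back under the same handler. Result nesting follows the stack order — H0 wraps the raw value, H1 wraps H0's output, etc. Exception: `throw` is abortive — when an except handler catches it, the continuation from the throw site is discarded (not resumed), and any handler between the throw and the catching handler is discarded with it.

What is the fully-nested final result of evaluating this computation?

Answer: [14]

Evaluation trace:
throw(1) @ H2 caught ⇒ 14
H3 returns [14]
= [14]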